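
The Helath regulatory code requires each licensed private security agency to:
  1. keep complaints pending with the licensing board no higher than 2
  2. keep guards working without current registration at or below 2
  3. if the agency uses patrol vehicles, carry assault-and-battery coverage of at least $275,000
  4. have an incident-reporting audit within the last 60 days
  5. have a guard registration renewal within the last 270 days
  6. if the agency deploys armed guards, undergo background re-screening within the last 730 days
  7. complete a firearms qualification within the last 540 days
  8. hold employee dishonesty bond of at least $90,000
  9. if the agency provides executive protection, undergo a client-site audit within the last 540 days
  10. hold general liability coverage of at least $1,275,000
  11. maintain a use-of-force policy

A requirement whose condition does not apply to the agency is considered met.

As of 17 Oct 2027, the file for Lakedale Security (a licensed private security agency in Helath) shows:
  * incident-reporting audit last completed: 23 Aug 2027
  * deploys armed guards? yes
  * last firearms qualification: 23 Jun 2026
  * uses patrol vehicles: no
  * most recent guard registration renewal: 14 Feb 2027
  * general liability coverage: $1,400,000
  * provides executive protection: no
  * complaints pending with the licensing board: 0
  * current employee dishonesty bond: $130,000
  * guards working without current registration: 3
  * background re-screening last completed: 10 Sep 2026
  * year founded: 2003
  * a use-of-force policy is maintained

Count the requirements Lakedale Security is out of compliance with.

1

1. complaints pending with the licensing board 0 ≤ 2 → met
2. guards working without current registration 3 > 2 → not met
3. condition 'uses patrol vehicles' does not hold → requirement n/a → met
4. incident-reporting audit 55 days ago vs limit 60 → met
5. guard registration renewal 245 days ago vs limit 270 → met
6. condition 'deploys armed guards' holds; background re-screening 402 days ago vs limit 730 → met
7. firearms qualification 481 days ago vs limit 540 → met
8. employee dishonesty bond $130,000 ≥ $90,000 → met
9. condition 'provides executive protection' does not hold → requirement n/a → met
10. general liability coverage $1,400,000 ≥ $1,275,000 → met
11. use-of-force policy present → met
Not met: 1 of 11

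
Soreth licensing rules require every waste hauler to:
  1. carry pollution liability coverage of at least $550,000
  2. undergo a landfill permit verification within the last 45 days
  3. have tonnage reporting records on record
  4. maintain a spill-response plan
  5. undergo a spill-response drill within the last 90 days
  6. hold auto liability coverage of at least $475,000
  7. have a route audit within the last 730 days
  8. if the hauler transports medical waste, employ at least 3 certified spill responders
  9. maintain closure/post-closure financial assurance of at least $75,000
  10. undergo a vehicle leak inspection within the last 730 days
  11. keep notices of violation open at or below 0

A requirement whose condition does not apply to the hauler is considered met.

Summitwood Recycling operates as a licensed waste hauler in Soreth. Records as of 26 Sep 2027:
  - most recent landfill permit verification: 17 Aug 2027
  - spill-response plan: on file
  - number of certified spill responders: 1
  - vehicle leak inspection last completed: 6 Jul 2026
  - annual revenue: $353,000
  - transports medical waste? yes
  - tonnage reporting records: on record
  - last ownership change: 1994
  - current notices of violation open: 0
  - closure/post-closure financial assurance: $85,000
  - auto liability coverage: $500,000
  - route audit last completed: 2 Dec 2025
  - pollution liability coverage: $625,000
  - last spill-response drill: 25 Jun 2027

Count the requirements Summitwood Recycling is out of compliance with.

2

1. pollution liability coverage $625,000 ≥ $550,000 → met
2. landfill permit verification 40 days ago vs limit 45 → met
3. tonnage reporting records present → met
4. spill-response plan present → met
5. spill-response drill 93 days ago vs limit 90 → not met
6. auto liability coverage $500,000 ≥ $475,000 → met
7. route audit 663 days ago vs limit 730 → met
8. condition 'transports medical waste' holds; certified spill responders 1 < 3 → not met
9. closure/post-closure financial assurance $85,000 ≥ $75,000 → met
10. vehicle leak inspection 447 days ago vs limit 730 → met
11. notices of violation open 0 ≤ 0 → met
Not met: 2 of 11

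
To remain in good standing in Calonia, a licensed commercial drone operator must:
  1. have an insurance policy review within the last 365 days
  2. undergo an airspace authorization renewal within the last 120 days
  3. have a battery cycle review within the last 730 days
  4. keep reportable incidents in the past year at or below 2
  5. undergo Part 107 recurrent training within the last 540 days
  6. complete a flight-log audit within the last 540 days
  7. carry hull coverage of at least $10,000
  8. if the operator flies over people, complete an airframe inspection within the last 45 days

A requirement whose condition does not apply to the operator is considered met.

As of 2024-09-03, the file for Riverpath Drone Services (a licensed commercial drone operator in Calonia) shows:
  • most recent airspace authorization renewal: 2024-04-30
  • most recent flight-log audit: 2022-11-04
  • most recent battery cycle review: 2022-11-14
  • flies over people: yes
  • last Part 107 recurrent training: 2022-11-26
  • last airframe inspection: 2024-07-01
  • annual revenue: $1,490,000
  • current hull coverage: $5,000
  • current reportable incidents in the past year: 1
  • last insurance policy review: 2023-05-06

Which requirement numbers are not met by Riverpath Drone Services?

1, 2, 5, 6, 7, 8

1. insurance policy review 486 days ago vs limit 365 → not met
2. airspace authorization renewal 126 days ago vs limit 120 → not met
3. battery cycle review 659 days ago vs limit 730 → met
4. reportable incidents in the past year 1 ≤ 2 → met
5. Part 107 recurrent training 647 days ago vs limit 540 → not met
6. flight-log audit 669 days ago vs limit 540 → not met
7. hull coverage $5,000 < $10,000 → not met
8. condition 'flies over people' holds; airframe inspection 64 days ago vs limit 45 → not met
Not met: 1, 2, 5, 6, 7, 8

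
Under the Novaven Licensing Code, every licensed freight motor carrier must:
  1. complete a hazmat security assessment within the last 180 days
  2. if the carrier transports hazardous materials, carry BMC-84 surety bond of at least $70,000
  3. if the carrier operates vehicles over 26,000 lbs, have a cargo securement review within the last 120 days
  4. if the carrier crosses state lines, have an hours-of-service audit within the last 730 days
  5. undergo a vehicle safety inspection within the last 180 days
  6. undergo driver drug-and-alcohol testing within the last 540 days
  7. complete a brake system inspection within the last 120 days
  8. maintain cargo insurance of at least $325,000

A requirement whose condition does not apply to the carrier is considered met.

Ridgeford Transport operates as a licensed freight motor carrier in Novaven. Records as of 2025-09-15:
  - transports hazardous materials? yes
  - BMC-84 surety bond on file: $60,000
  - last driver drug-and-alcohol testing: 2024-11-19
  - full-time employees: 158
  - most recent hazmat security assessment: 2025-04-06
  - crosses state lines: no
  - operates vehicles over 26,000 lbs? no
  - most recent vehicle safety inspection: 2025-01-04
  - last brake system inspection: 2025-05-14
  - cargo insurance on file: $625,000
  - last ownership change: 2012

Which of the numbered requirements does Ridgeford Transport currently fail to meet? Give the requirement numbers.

1. hazmat security assessment 162 days ago vs limit 180 → met
2. condition 'transports hazardous materials' holds; BMC-84 surety bond $60,000 < $70,000 → not met
3. condition 'operates vehicles over 26,000 lbs' does not hold → requirement n/a → met
4. condition 'crosses state lines' does not hold → requirement n/a → met
5. vehicle safety inspection 254 days ago vs limit 180 → not met
6. driver drug-and-alcohol testing 300 days ago vs limit 540 → met
7. brake system inspection 124 days ago vs limit 120 → not met
8. cargo insurance $625,000 ≥ $325,000 → met
Not met: 2, 5, 7

2, 5, 7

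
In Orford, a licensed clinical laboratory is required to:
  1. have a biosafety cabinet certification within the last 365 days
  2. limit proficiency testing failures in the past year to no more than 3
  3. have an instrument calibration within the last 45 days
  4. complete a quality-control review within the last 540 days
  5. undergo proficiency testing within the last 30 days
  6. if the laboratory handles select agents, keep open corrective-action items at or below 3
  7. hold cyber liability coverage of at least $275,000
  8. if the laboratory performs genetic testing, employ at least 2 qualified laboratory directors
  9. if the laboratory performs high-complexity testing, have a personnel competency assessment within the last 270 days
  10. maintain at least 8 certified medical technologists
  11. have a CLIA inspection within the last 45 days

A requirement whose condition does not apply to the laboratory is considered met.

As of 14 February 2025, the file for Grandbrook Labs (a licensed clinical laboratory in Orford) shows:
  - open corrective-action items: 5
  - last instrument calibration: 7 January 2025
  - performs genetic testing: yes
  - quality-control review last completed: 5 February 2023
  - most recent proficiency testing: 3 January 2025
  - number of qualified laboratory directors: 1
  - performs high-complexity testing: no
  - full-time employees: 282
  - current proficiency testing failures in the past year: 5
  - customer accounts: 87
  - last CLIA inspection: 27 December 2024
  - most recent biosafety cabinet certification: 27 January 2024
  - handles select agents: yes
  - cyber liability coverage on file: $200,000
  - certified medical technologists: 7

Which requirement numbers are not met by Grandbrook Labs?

1. biosafety cabinet certification 384 days ago vs limit 365 → not met
2. proficiency testing failures in the past year 5 > 3 → not met
3. instrument calibration 38 days ago vs limit 45 → met
4. quality-control review 740 days ago vs limit 540 → not met
5. proficiency testing 42 days ago vs limit 30 → not met
6. condition 'handles select agents' holds; open corrective-action items 5 > 3 → not met
7. cyber liability coverage $200,000 < $275,000 → not met
8. condition 'performs genetic testing' holds; qualified laboratory directors 1 < 2 → not met
9. condition 'performs high-complexity testing' does not hold → requirement n/a → met
10. certified medical technologists 7 < 8 → not met
11. CLIA inspection 49 days ago vs limit 45 → not met
Not met: 1, 2, 4, 5, 6, 7, 8, 10, 11

1, 2, 4, 5, 6, 7, 8, 10, 11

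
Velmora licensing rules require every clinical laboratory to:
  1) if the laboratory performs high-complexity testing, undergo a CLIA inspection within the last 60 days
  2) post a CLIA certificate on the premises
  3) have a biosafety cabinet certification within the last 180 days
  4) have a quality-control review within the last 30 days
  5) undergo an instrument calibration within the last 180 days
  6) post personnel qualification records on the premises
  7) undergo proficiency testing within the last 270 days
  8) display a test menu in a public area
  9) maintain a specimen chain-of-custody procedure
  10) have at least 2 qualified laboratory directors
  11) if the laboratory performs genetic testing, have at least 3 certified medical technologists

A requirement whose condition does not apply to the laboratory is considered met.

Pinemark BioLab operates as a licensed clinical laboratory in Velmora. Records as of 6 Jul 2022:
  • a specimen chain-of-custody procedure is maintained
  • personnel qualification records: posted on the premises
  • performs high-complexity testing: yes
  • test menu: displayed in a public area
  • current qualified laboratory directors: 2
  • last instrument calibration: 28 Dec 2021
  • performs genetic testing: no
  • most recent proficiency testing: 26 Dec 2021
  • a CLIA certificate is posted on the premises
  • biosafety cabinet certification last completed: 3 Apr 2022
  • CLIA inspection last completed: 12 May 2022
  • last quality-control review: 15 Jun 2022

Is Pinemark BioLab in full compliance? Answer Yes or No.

No

1. condition 'performs high-complexity testing' holds; CLIA inspection 55 days ago vs limit 60 → met
2. CLIA certificate present → met
3. biosafety cabinet certification 94 days ago vs limit 180 → met
4. quality-control review 21 days ago vs limit 30 → met
5. instrument calibration 190 days ago vs limit 180 → not met
6. personnel qualification records present → met
7. proficiency testing 192 days ago vs limit 270 → met
8. test menu present → met
9. specimen chain-of-custody procedure present → met
10. qualified laboratory directors 2 ≥ 2 → met
11. condition 'performs genetic testing' does not hold → requirement n/a → met
Not met: 5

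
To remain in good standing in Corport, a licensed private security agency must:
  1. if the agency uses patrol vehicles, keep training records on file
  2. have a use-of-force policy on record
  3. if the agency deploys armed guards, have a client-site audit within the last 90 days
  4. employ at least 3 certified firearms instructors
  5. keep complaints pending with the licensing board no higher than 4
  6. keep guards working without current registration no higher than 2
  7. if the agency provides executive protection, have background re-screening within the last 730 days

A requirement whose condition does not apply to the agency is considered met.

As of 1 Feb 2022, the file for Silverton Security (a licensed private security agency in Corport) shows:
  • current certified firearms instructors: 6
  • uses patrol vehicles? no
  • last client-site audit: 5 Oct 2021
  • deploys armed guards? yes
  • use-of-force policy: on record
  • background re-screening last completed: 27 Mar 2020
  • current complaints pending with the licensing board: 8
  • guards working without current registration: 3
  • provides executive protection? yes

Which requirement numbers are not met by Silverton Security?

3, 5, 6

1. condition 'uses patrol vehicles' does not hold → requirement n/a → met
2. use-of-force policy present → met
3. condition 'deploys armed guards' holds; client-site audit 119 days ago vs limit 90 → not met
4. certified firearms instructors 6 ≥ 3 → met
5. complaints pending with the licensing board 8 > 4 → not met
6. guards working without current registration 3 > 2 → not met
7. condition 'provides executive protection' holds; background re-screening 676 days ago vs limit 730 → met
Not met: 3, 5, 6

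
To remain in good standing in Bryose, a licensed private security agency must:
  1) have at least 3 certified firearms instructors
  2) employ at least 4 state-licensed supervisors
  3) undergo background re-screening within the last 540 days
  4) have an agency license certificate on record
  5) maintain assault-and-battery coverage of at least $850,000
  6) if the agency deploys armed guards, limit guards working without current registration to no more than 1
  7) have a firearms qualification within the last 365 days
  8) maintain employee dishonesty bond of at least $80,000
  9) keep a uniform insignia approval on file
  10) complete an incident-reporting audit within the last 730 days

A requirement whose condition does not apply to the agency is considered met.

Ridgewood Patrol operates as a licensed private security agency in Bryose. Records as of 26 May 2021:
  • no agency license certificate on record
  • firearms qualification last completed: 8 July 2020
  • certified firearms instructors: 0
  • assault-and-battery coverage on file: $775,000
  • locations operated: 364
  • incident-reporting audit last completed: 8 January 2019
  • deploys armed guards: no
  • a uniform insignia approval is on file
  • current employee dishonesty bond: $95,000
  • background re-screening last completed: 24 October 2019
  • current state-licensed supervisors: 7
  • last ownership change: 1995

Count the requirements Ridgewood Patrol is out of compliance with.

1. certified firearms instructors 0 < 3 → not met
2. state-licensed supervisors 7 ≥ 4 → met
3. background re-screening 580 days ago vs limit 540 → not met
4. agency license certificate absent → not met
5. assault-and-battery coverage $775,000 < $850,000 → not met
6. condition 'deploys armed guards' does not hold → requirement n/a → met
7. firearms qualification 322 days ago vs limit 365 → met
8. employee dishonesty bond $95,000 ≥ $80,000 → met
9. uniform insignia approval present → met
10. incident-reporting audit 869 days ago vs limit 730 → not met
Not met: 5 of 10

5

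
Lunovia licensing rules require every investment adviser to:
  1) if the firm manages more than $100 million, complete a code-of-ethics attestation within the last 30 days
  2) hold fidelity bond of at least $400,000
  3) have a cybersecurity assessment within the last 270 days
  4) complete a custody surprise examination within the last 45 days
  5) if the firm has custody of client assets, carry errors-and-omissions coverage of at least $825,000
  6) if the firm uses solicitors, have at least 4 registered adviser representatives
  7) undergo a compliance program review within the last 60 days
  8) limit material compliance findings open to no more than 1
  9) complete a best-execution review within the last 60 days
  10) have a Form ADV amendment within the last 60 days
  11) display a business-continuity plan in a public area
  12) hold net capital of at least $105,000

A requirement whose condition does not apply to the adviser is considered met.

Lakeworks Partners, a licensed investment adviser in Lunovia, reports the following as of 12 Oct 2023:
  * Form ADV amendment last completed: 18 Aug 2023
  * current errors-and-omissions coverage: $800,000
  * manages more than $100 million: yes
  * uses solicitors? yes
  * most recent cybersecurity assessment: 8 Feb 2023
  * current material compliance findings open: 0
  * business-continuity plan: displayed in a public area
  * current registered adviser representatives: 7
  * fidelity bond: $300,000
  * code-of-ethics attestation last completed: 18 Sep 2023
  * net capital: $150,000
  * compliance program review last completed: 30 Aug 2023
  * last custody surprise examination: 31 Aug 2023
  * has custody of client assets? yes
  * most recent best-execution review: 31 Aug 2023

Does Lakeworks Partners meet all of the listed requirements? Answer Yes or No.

No

1. condition 'manages more than $100 million' holds; code-of-ethics attestation 24 days ago vs limit 30 → met
2. fidelity bond $300,000 < $400,000 → not met
3. cybersecurity assessment 246 days ago vs limit 270 → met
4. custody surprise examination 42 days ago vs limit 45 → met
5. condition 'has custody of client assets' holds; errors-and-omissions coverage $800,000 < $825,000 → not met
6. condition 'uses solicitors' holds; registered adviser representatives 7 ≥ 4 → met
7. compliance program review 43 days ago vs limit 60 → met
8. material compliance findings open 0 ≤ 1 → met
9. best-execution review 42 days ago vs limit 60 → met
10. Form ADV amendment 55 days ago vs limit 60 → met
11. business-continuity plan present → met
12. net capital $150,000 ≥ $105,000 → met
Not met: 2, 5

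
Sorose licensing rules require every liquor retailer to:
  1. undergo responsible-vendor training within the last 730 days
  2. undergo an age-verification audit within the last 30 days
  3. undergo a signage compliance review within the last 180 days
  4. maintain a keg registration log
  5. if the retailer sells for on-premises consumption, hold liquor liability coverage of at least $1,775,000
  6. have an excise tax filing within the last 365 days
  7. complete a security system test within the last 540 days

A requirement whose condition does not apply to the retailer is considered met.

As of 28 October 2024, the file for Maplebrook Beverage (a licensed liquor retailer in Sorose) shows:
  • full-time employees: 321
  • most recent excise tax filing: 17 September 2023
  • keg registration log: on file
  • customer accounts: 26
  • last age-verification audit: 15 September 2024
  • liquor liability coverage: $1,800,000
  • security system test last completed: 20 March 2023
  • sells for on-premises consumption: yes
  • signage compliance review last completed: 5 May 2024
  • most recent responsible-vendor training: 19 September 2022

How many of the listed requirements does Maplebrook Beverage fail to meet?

1. responsible-vendor training 770 days ago vs limit 730 → not met
2. age-verification audit 43 days ago vs limit 30 → not met
3. signage compliance review 176 days ago vs limit 180 → met
4. keg registration log present → met
5. condition 'sells for on-premises consumption' holds; liquor liability coverage $1,800,000 ≥ $1,775,000 → met
6. excise tax filing 407 days ago vs limit 365 → not met
7. security system test 588 days ago vs limit 540 → not met
Not met: 4 of 7

4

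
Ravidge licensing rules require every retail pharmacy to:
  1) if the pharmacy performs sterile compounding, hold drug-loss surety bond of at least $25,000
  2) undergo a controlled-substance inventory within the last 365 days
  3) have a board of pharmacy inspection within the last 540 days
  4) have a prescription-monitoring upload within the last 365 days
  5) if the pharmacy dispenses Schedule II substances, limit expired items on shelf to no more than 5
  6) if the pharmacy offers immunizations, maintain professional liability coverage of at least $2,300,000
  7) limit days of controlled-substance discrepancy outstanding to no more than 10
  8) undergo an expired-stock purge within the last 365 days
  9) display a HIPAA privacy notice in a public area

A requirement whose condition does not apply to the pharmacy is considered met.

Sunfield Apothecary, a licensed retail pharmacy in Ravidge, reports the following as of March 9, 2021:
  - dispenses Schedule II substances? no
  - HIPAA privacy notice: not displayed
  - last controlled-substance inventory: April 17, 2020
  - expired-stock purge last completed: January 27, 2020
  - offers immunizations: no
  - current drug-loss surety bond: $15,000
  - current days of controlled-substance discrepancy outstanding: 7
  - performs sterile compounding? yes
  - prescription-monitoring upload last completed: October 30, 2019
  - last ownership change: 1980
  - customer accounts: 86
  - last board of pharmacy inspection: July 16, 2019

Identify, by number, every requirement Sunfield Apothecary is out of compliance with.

1, 3, 4, 8, 9

1. condition 'performs sterile compounding' holds; drug-loss surety bond $15,000 < $25,000 → not met
2. controlled-substance inventory 326 days ago vs limit 365 → met
3. board of pharmacy inspection 602 days ago vs limit 540 → not met
4. prescription-monitoring upload 496 days ago vs limit 365 → not met
5. condition 'dispenses Schedule II substances' does not hold → requirement n/a → met
6. condition 'offers immunizations' does not hold → requirement n/a → met
7. days of controlled-substance discrepancy outstanding 7 ≤ 10 → met
8. expired-stock purge 407 days ago vs limit 365 → not met
9. HIPAA privacy notice absent → not met
Not met: 1, 3, 4, 8, 9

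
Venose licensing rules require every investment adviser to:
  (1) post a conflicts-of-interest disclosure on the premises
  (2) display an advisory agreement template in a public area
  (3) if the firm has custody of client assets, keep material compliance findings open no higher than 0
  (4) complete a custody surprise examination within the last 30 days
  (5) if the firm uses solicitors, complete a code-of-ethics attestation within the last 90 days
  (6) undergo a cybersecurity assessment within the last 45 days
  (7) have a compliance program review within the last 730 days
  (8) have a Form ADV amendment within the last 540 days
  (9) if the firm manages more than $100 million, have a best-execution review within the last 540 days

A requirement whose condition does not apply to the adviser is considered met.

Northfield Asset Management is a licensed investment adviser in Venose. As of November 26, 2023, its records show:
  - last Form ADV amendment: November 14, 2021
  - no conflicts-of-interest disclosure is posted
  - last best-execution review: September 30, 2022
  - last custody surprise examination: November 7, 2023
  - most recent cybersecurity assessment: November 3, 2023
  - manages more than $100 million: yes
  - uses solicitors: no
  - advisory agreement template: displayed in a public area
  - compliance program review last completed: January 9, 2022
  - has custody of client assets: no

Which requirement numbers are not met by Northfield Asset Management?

1. conflicts-of-interest disclosure absent → not met
2. advisory agreement template present → met
3. condition 'has custody of client assets' does not hold → requirement n/a → met
4. custody surprise examination 19 days ago vs limit 30 → met
5. condition 'uses solicitors' does not hold → requirement n/a → met
6. cybersecurity assessment 23 days ago vs limit 45 → met
7. compliance program review 686 days ago vs limit 730 → met
8. Form ADV amendment 742 days ago vs limit 540 → not met
9. condition 'manages more than $100 million' holds; best-execution review 422 days ago vs limit 540 → met
Not met: 1, 8

1, 8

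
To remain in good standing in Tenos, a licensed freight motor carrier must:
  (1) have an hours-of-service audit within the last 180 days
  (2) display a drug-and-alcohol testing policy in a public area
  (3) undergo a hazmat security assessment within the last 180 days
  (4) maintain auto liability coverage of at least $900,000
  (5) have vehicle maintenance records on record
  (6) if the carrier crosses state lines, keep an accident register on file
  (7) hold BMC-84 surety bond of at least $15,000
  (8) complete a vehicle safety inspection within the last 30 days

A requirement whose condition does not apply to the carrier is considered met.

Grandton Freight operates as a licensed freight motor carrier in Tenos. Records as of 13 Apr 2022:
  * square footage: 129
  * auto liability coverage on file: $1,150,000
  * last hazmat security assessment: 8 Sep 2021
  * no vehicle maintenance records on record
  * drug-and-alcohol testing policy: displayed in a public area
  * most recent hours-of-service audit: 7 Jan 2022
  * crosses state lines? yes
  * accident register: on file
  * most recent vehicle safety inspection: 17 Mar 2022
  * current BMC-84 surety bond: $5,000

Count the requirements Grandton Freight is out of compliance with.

1. hours-of-service audit 96 days ago vs limit 180 → met
2. drug-and-alcohol testing policy present → met
3. hazmat security assessment 217 days ago vs limit 180 → not met
4. auto liability coverage $1,150,000 ≥ $900,000 → met
5. vehicle maintenance records absent → not met
6. condition 'crosses state lines' holds; accident register present → met
7. BMC-84 surety bond $5,000 < $15,000 → not met
8. vehicle safety inspection 27 days ago vs limit 30 → met
Not met: 3 of 8

3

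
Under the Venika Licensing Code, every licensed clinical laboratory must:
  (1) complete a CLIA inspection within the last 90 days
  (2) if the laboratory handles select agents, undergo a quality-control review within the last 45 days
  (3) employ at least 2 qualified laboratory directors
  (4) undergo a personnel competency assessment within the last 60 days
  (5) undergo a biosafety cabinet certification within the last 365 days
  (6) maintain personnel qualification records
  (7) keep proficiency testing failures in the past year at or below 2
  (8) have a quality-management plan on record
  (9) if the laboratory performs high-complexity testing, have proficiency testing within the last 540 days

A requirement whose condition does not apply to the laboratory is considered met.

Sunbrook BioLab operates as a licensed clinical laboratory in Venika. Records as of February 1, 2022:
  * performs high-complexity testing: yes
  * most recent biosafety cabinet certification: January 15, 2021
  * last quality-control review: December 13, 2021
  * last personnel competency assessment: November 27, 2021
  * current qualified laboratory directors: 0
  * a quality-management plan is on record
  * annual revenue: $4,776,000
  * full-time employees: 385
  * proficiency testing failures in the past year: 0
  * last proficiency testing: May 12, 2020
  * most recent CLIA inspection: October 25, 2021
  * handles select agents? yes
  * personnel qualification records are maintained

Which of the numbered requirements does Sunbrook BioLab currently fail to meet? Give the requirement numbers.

1, 2, 3, 4, 5, 9

1. CLIA inspection 99 days ago vs limit 90 → not met
2. condition 'handles select agents' holds; quality-control review 50 days ago vs limit 45 → not met
3. qualified laboratory directors 0 < 2 → not met
4. personnel competency assessment 66 days ago vs limit 60 → not met
5. biosafety cabinet certification 382 days ago vs limit 365 → not met
6. personnel qualification records present → met
7. proficiency testing failures in the past year 0 ≤ 2 → met
8. quality-management plan present → met
9. condition 'performs high-complexity testing' holds; proficiency testing 630 days ago vs limit 540 → not met
Not met: 1, 2, 3, 4, 5, 9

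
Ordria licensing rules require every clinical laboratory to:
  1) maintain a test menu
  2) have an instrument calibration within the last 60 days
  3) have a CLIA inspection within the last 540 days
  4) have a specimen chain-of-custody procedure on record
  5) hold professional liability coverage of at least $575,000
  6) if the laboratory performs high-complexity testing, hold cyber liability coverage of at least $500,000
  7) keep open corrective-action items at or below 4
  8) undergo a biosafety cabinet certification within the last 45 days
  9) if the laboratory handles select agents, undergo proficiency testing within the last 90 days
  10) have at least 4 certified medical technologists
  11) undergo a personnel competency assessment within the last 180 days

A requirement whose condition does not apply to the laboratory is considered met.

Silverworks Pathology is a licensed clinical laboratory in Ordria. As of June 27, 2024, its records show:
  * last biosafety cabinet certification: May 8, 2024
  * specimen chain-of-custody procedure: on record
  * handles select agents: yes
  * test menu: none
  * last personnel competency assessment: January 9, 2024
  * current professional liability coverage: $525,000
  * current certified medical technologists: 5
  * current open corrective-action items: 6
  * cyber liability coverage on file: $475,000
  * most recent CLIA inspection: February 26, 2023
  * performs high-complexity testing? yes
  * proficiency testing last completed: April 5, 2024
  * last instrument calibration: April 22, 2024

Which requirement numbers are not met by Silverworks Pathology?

1, 2, 5, 6, 7, 8

1. test menu absent → not met
2. instrument calibration 66 days ago vs limit 60 → not met
3. CLIA inspection 487 days ago vs limit 540 → met
4. specimen chain-of-custody procedure present → met
5. professional liability coverage $525,000 < $575,000 → not met
6. condition 'performs high-complexity testing' holds; cyber liability coverage $475,000 < $500,000 → not met
7. open corrective-action items 6 > 4 → not met
8. biosafety cabinet certification 50 days ago vs limit 45 → not met
9. condition 'handles select agents' holds; proficiency testing 83 days ago vs limit 90 → met
10. certified medical technologists 5 ≥ 4 → met
11. personnel competency assessment 170 days ago vs limit 180 → met
Not met: 1, 2, 5, 6, 7, 8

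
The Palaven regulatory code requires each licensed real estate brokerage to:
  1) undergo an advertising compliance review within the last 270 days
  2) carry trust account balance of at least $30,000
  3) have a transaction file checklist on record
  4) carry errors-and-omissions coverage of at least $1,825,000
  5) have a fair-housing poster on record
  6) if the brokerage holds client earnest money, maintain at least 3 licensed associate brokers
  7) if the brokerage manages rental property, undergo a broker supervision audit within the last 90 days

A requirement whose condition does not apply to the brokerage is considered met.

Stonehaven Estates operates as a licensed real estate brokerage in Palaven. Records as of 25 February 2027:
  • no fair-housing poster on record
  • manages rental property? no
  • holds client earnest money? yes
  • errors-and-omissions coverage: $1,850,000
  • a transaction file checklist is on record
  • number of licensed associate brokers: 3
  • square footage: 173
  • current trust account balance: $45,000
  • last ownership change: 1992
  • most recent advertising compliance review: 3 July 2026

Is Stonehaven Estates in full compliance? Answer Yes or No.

No

1. advertising compliance review 237 days ago vs limit 270 → met
2. trust account balance $45,000 ≥ $30,000 → met
3. transaction file checklist present → met
4. errors-and-omissions coverage $1,850,000 ≥ $1,825,000 → met
5. fair-housing poster absent → not met
6. condition 'holds client earnest money' holds; licensed associate brokers 3 ≥ 3 → met
7. condition 'manages rental property' does not hold → requirement n/a → met
Not met: 5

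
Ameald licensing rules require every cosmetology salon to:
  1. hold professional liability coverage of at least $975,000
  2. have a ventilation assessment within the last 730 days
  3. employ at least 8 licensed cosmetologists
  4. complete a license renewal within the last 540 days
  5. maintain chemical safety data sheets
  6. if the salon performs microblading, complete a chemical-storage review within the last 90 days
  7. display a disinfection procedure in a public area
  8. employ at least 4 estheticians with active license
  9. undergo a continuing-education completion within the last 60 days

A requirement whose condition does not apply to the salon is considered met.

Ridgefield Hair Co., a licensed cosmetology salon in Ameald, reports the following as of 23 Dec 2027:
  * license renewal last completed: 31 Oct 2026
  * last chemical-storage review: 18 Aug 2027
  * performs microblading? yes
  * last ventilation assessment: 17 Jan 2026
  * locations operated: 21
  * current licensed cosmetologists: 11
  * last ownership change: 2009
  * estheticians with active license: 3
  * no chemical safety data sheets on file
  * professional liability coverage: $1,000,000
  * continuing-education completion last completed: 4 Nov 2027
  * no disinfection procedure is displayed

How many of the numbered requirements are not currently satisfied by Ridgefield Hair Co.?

1. professional liability coverage $1,000,000 ≥ $975,000 → met
2. ventilation assessment 705 days ago vs limit 730 → met
3. licensed cosmetologists 11 ≥ 8 → met
4. license renewal 418 days ago vs limit 540 → met
5. chemical safety data sheets absent → not met
6. condition 'performs microblading' holds; chemical-storage review 127 days ago vs limit 90 → not met
7. disinfection procedure absent → not met
8. estheticians with active license 3 < 4 → not met
9. continuing-education completion 49 days ago vs limit 60 → met
Not met: 4 of 9

4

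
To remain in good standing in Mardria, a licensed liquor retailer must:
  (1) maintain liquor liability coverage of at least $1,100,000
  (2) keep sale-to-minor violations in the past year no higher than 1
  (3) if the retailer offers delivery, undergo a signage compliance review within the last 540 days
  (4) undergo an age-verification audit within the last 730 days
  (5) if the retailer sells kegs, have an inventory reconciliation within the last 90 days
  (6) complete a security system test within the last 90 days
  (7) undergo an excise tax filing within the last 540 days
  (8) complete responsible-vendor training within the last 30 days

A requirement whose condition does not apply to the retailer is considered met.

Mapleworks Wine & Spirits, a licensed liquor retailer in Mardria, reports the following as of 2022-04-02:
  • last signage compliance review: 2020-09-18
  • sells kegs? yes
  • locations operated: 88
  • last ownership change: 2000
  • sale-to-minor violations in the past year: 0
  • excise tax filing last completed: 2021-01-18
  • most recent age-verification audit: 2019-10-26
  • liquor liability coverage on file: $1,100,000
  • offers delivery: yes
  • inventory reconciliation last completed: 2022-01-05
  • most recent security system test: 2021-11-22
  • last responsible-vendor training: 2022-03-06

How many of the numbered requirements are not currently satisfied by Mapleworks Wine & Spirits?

1. liquor liability coverage $1,100,000 ≥ $1,100,000 → met
2. sale-to-minor violations in the past year 0 ≤ 1 → met
3. condition 'offers delivery' holds; signage compliance review 561 days ago vs limit 540 → not met
4. age-verification audit 889 days ago vs limit 730 → not met
5. condition 'sells kegs' holds; inventory reconciliation 87 days ago vs limit 90 → met
6. security system test 131 days ago vs limit 90 → not met
7. excise tax filing 439 days ago vs limit 540 → met
8. responsible-vendor training 27 days ago vs limit 30 → met
Not met: 3 of 8

3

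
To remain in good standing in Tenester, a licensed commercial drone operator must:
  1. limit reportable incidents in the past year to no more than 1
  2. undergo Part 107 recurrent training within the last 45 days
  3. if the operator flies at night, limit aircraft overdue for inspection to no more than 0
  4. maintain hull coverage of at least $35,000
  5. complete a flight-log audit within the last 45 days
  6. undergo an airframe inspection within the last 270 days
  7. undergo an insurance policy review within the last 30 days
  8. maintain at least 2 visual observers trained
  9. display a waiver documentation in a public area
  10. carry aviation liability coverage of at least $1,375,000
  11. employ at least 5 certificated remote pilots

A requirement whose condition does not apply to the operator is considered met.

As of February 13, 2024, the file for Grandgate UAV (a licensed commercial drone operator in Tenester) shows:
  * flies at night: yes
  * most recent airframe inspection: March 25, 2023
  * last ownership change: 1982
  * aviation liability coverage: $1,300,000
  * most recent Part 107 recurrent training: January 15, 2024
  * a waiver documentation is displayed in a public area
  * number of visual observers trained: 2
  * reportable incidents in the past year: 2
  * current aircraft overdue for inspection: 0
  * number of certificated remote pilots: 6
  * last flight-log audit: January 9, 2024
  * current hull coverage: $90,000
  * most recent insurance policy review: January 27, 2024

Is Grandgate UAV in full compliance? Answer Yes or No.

1. reportable incidents in the past year 2 > 1 → not met
2. Part 107 recurrent training 29 days ago vs limit 45 → met
3. condition 'flies at night' holds; aircraft overdue for inspection 0 ≤ 0 → met
4. hull coverage $90,000 ≥ $35,000 → met
5. flight-log audit 35 days ago vs limit 45 → met
6. airframe inspection 325 days ago vs limit 270 → not met
7. insurance policy review 17 days ago vs limit 30 → met
8. visual observers trained 2 ≥ 2 → met
9. waiver documentation present → met
10. aviation liability coverage $1,300,000 < $1,375,000 → not met
11. certificated remote pilots 6 ≥ 5 → met
Not met: 1, 6, 10

No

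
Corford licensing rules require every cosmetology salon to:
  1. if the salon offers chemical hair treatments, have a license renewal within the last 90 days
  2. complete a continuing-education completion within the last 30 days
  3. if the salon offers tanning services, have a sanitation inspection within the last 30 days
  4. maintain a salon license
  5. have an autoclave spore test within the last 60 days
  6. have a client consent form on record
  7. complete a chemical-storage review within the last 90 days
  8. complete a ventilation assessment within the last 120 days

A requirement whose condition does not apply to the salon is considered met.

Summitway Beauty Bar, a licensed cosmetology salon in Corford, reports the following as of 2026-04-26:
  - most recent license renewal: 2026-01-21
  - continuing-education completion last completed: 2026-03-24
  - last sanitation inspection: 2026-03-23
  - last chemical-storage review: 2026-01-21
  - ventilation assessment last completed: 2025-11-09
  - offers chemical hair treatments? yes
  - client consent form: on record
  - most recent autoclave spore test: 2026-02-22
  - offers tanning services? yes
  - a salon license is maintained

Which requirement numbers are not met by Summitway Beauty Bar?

1, 2, 3, 5, 7, 8

1. condition 'offers chemical hair treatments' holds; license renewal 95 days ago vs limit 90 → not met
2. continuing-education completion 33 days ago vs limit 30 → not met
3. condition 'offers tanning services' holds; sanitation inspection 34 days ago vs limit 30 → not met
4. salon license present → met
5. autoclave spore test 63 days ago vs limit 60 → not met
6. client consent form present → met
7. chemical-storage review 95 days ago vs limit 90 → not met
8. ventilation assessment 168 days ago vs limit 120 → not met
Not met: 1, 2, 3, 5, 7, 8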